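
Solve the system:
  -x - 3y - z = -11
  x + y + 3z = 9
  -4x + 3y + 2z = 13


Using Cramer's rule. Expand each determinant along the first row.
D  = (-1)*[1*2 - 3*3] - (-3)*[1*2 - 3*(-4)] + (-1)*[1*3 - 1*(-4)]
  = (-1)*(-7) - (-3)*(14) + (-1)*(7) = 42
Dx = (-11)*[1*2 - 3*3] - (-3)*[9*2 - 3*13] + (-1)*[9*3 - 1*13]
  = (-11)*(-7) - (-3)*(-21) + (-1)*(14) = 0
Dy = (-1)*[9*2 - 3*13] - (-11)*[1*2 - 3*(-4)] + (-1)*[1*13 - 9*(-4)]
  = (-1)*(-21) - (-11)*(14) + (-1)*(49) = 126
Dz = (-1)*[1*13 - 9*3] - (-3)*[1*13 - 9*(-4)] + (-11)*[1*3 - 1*(-4)]
  = (-1)*(-14) - (-3)*(49) + (-11)*(7) = 84
x = Dx/D = 0/42 = 0, y = Dy/D = 126/42 = 3, z = Dz/D = 84/42 = 2
Check eq1: (-1)(0) + (-3)(3) + (-1)(2) = -11 = -11 ✓
Check eq2: (1)(0) + (1)(3) + (3)(2) = 9 = 9 ✓
Check eq3: (-4)(0) + (3)(3) + (2)(2) = 13 = 13 ✓

x = 0, y = 3, z = 2


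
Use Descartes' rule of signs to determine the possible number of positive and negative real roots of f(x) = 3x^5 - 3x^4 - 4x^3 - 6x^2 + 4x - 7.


Descartes' rule of signs:

For positive roots, count sign changes in f(x) = 3x^5 - 3x^4 - 4x^3 - 6x^2 + 4x - 7:
Signs of coefficients: +, -, -, -, +, -
Number of sign changes: 3
Possible positive real roots: 3, 1

For negative roots, examine f(-x) = -3x^5 - 3x^4 + 4x^3 - 6x^2 - 4x - 7:
Signs of coefficients: -, -, +, -, -, -
Number of sign changes: 2
Possible negative real roots: 2, 0

Positive roots: 3 or 1; Negative roots: 2 or 0


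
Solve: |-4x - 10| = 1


An absolute value equation |expr| = 1 gives two cases:
Case 1: -4x - 10 = 1
  -4x = 11, so x = -11/4
Case 2: -4x - 10 = -1
  -4x = 9, so x = -9/4

x = -11/4, x = -9/4


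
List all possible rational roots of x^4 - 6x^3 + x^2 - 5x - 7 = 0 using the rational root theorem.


Rational root theorem: possible roots are ±p/q where:
  p divides the constant term (-7): p ∈ {1, 7}
  q divides the leading coefficient (1): q ∈ {1}

All possible rational roots: -7, -1, 1, 7

-7, -1, 1, 7


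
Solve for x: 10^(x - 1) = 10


Express both sides with the same base.
10 = 10^1
Since the bases match, equate exponents: x - 1 = 1
So x = 1 - (-1) = 2

x = 2


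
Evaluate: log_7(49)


We need the exponent such that 7^? = 49
7^2 = 49
Therefore log_7(49) = 2

2


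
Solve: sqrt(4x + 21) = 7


Square both sides: 4x + 21 = 7^2 = 49
4x = 49 - 21 = 28
x = 7
Check: sqrt(4*7 + 21) = sqrt(49) = 7 ✓

x = 7


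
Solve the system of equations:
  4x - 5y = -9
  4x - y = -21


Using Cramer's rule:
Determinant D = (4)(-1) - (4)(-5) = -4 + 20 = 16
Dx = (-9)(-1) - (-21)(-5) = 9 - 105 = -96
Dy = (4)(-21) - (4)(-9) = -84 + 36 = -48
x = Dx/D = -96/16 = -6
y = Dy/D = -48/16 = -3

x = -6, y = -3


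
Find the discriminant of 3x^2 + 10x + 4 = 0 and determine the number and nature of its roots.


For ax^2 + bx + c = 0, discriminant D = b^2 - 4ac
Here a = 3, b = 10, c = 4
D = (10)^2 - 4(3)(4) = 100 - 48 = 52

D = 52 > 0 but not a perfect square
The equation has 2 distinct real irrational roots.

Discriminant = 52, 2 distinct real irrational roots


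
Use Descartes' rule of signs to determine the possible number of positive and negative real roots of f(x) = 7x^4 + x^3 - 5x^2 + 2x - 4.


Descartes' rule of signs:

For positive roots, count sign changes in f(x) = 7x^4 + x^3 - 5x^2 + 2x - 4:
Signs of coefficients: +, +, -, +, -
Number of sign changes: 3
Possible positive real roots: 3, 1

For negative roots, examine f(-x) = 7x^4 - x^3 - 5x^2 - 2x - 4:
Signs of coefficients: +, -, -, -, -
Number of sign changes: 1
Possible negative real roots: 1

Positive roots: 3 or 1; Negative roots: 1


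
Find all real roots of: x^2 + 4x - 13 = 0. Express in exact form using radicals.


Using the quadratic formula: x = (-b ± sqrt(b^2 - 4ac)) / (2a)
Here a = 1, b = 4, c = -13
Discriminant = b^2 - 4ac = 4^2 - 4(1)(-13) = 16 + 52 = 68
Since discriminant = 68 > 0, there are two real roots.
x = (-4 ± 2*sqrt(17)) / 2
Simplifying: x = -2 ± sqrt(17)
Numerically: x ≈ 2.1231 or x ≈ -6.1231

x = -2 + sqrt(17) or x = -2 - sqrt(17)


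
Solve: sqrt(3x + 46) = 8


Square both sides: 3x + 46 = 8^2 = 64
3x = 64 - 46 = 18
x = 6
Check: sqrt(3*6 + 46) = sqrt(64) = 8 ✓

x = 6


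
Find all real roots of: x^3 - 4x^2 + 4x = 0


The constant term is 0, so x = 0 is a root. Factor out x:
  x(x^2 - 4x + 4) = 0
Solve the quadratic x^2 - 4x + 4 = 0: discriminant = (-4)^2 - 4(1)(4) = 16 - 16 = 0.
Discriminant = 0, so a double root: x = 4/2 = 2.

x = 0, x = 2 (multiplicity 2)


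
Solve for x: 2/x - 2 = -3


Subtract -2 from both sides: 2/x = -1
Multiply both sides by x: 2 = -1 * x
Divide by -1: x = -2

x = -2


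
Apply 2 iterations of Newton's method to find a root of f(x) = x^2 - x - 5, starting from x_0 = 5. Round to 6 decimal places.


Newton's method: x_(n+1) = x_n - f(x_n)/f'(x_n)
f(x) = x^2 - x - 5
f'(x) = 2x - 1

Iteration 1:
  f(5.000000) = 15.000000
  f'(5.000000) = 9.000000
  x_1 = 5.000000 - (15.000000)/(9.000000) = 3.333333

Iteration 2:
  f(3.333333) = 2.777778
  f'(3.333333) = 5.666667
  x_2 = 3.333333 - (2.777778)/(5.666667) = 2.843137

x_2 = 2.843137


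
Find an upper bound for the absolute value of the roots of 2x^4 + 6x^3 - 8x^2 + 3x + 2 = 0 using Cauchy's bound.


Cauchy's bound: all roots r satisfy |r| <= 1 + max(|a_i/a_n|) for i = 0,...,n-1
where a_n is the leading coefficient.

Coefficients: [2, 6, -8, 3, 2]
Leading coefficient a_n = 2
Ratios |a_i/a_n|: 3, 4, 3/2, 1
Maximum ratio: 4
Cauchy's bound: |r| <= 1 + 4 = 5

Upper bound = 5


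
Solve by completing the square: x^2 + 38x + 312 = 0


Start: x^2 + 38x + 312 = 0
Move constant: x^2 + 38x = -312
Half of 38 is 19, squared is 361
Add 361 to both sides: x^2 + 38x + 361 = 49
(x + 19)^2 = 49
x + 19 = ±7
x = -19 + 7 = -12 or x = -19 - 7 = -26

x = -26, x = -12


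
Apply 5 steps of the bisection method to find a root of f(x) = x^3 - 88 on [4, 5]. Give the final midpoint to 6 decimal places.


f(x) = x^3 - 88
f(4) = -24 < 0
f(5) = 37 > 0

Step 1: midpoint = (4.000000 + 5.000000)/2 = 4.500000
  f(4.500000) = 3.125000
  f(mid) > 0, so root is in [4.000000, 4.500000]

Step 2: midpoint = (4.000000 + 4.500000)/2 = 4.250000
  f(4.250000) = -11.234375
  f(mid) < 0, so root is in [4.250000, 4.500000]

Step 3: midpoint = (4.250000 + 4.500000)/2 = 4.375000
  f(4.375000) = -4.259766
  f(mid) < 0, so root is in [4.375000, 4.500000]

Step 4: midpoint = (4.375000 + 4.500000)/2 = 4.437500
  f(4.437500) = -0.619385
  f(mid) < 0, so root is in [4.437500, 4.500000]

Step 5: midpoint = (4.437500 + 4.500000)/2 = 4.468750
  f(4.468750) = 1.239716
  f(mid) > 0, so root is in [4.437500, 4.468750]

midpoint = 4.468750


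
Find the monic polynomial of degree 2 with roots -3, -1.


A monic polynomial with roots -3, -1 is:
p(x) = (x + 3)(x + 1)
After multiplying by (x + 3): x + 3
After multiplying by (x + 1): x^2 + 4x + 3

x^2 + 4x + 3


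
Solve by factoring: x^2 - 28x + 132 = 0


We need two numbers that multiply to 132 and add to -28.
Those numbers are -6 and -22 (since (-6) * (-22) = 132 and (-6) + (-22) = -28).
So x^2 - 28x + 132 = (x - 6)(x - 22) = 0
Setting each factor to zero: x = 6 or x = 22

x = 6, x = 22


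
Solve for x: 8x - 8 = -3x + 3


Starting with: 8x - 8 = -3x + 3
Move all x terms to left: (8 + 3)x = 3 + 8
Simplify: 11x = 11
Divide both sides by 11: x = 1

x = 1


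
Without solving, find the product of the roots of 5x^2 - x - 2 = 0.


By Vieta's formulas for ax^2 + bx + c = 0:
  Sum of roots = -b/a
  Product of roots = c/a

Here a = 5, b = -1, c = -2
Sum = -(-1)/5 = 1/5
Product = -2/5 = -2/5

Product = -2/5


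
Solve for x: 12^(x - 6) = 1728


Express both sides with the same base.
1728 = 12^3
Since the bases match, equate exponents: x - 6 = 3
So x = 3 - (-6) = 9

x = 9


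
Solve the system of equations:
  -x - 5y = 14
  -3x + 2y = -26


Using Cramer's rule:
Determinant D = (-1)(2) - (-3)(-5) = -2 - 15 = -17
Dx = (14)(2) - (-26)(-5) = 28 - 130 = -102
Dy = (-1)(-26) - (-3)(14) = 26 + 42 = 68
x = Dx/D = -102/-17 = 6
y = Dy/D = 68/-17 = -4

x = 6, y = -4


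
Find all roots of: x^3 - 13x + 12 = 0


Let p(x) = x^3 - 13x + 12. By the rational root theorem (leading coefficient 1), any rational root is an integer divisor of 12: try ±1, ±2, ... in turn.
Test x = 1: value = 0 ✓, so (x - 1) is a factor.
Synthetic division by (x - 1): bring down 1; 1(1) + 0 = 1; 1(1) - 13 = -12; (-12)(1) + 12 = 0 → quotient x^2 + x - 12, remainder 0.
Solve the quadratic x^2 + x - 12 = 0: discriminant = 1^2 - 4(1)(-12) = 1 + 48 = 49.
sqrt(49) = 7, so x = (-1 ± 7)/2: x = 3 or x = -4.
Collecting all roots found:

x = -4, x = 1, x = 3


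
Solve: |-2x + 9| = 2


An absolute value equation |expr| = 2 gives two cases:
Case 1: -2x + 9 = 2
  -2x = -7, so x = 7/2
Case 2: -2x + 9 = -2
  -2x = -11, so x = 11/2

x = 7/2, x = 11/2


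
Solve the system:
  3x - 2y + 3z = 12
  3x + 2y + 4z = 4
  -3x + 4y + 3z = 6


Using Cramer's rule. Expand each determinant along the first row.
D  = 3*[2*3 - 4*4] - (-2)*[3*3 - 4*(-3)] + 3*[3*4 - 2*(-3)]
  = 3*(-10) - (-2)*(21) + 3*(18) = 66
Dx = 12*[2*3 - 4*4] - (-2)*[4*3 - 4*6] + 3*[4*4 - 2*6]
  = 12*(-10) - (-2)*(-12) + 3*(4) = -132
Dy = 3*[4*3 - 4*6] - 12*[3*3 - 4*(-3)] + 3*[3*6 - 4*(-3)]
  = 3*(-12) - 12*(21) + 3*(30) = -198
Dz = 3*[2*6 - 4*4] - (-2)*[3*6 - 4*(-3)] + 12*[3*4 - 2*(-3)]
  = 3*(-4) - (-2)*(30) + 12*(18) = 264
x = Dx/D = -132/66 = -2, y = Dy/D = -198/66 = -3, z = Dz/D = 264/66 = 4
Check eq1: (3)(-2) + (-2)(-3) + (3)(4) = 12 = 12 ✓
Check eq2: (3)(-2) + (2)(-3) + (4)(4) = 4 = 4 ✓
Check eq3: (-3)(-2) + (4)(-3) + (3)(4) = 6 = 6 ✓

x = -2, y = -3, z = 4


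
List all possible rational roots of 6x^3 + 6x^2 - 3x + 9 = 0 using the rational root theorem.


Rational root theorem: possible roots are ±p/q where:
  p divides the constant term (9): p ∈ {1, 3, 9}
  q divides the leading coefficient (6): q ∈ {1, 2, 3, 6}

All possible rational roots: -9, -9/2, -3, -3/2, -1, -1/2, -1/3, -1/6, 1/6, 1/3, 1/2, 1, 3/2, 3, 9/2, 9

-9, -9/2, -3, -3/2, -1, -1/2, -1/3, -1/6, 1/6, 1/3, 1/2, 1, 3/2, 3, 9/2, 9


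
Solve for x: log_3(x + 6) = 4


Convert to exponential form: x + 6 = 3^4 = 81
x = 81 - 6 = 75
Check: log_3(75 + 6) = log_3(81) = log_3(81) = 4 ✓

x = 75


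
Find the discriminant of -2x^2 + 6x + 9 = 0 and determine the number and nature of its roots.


For ax^2 + bx + c = 0, discriminant D = b^2 - 4ac
Here a = -2, b = 6, c = 9
D = (6)^2 - 4(-2)(9) = 36 + 72 = 108

D = 108 > 0 but not a perfect square
The equation has 2 distinct real irrational roots.

Discriminant = 108, 2 distinct real irrational roots


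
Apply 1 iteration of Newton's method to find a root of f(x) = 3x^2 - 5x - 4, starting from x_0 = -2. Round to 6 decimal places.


Newton's method: x_(n+1) = x_n - f(x_n)/f'(x_n)
f(x) = 3x^2 - 5x - 4
f'(x) = 6x - 5

Iteration 1:
  f(-2.000000) = 18.000000
  f'(-2.000000) = -17.000000
  x_1 = -2.000000 - (18.000000)/(-17.000000) = -0.941176

x_1 = -0.941176


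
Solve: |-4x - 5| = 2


An absolute value equation |expr| = 2 gives two cases:
Case 1: -4x - 5 = 2
  -4x = 7, so x = -7/4
Case 2: -4x - 5 = -2
  -4x = 3, so x = -3/4

x = -7/4, x = -3/4


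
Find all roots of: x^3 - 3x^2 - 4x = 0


The constant term is 0, so x = 0 is a root. Factor out x:
  x^2 - 3x - 4 = 0
Solve the quadratic x^2 - 3x - 4 = 0: discriminant = (-3)^2 - 4(1)(-4) = 9 + 16 = 25.
sqrt(25) = 5, so x = (3 ± 5)/2: x = 4 or x = -1.
Collecting all roots found:

x = -1, x = 0, x = 4


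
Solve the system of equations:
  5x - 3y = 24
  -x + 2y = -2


Using Cramer's rule:
Determinant D = (5)(2) - (-1)(-3) = 10 - 3 = 7
Dx = (24)(2) - (-2)(-3) = 48 - 6 = 42
Dy = (5)(-2) - (-1)(24) = -10 + 24 = 14
x = Dx/D = 42/7 = 6
y = Dy/D = 14/7 = 2

x = 6, y = 2


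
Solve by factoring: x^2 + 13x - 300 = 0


We need two numbers that multiply to -300 and add to 13.
Those numbers are -12 and 25 (since (-12) * 25 = -300 and (-12) + 25 = 13).
So x^2 + 13x - 300 = (x - 12)(x + 25) = 0
Setting each factor to zero: x = 12 or x = -25

x = -25, x = 12


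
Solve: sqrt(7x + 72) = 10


Square both sides: 7x + 72 = 10^2 = 100
7x = 100 - 72 = 28
x = 4
Check: sqrt(7*4 + 72) = sqrt(100) = 10 ✓

x = 4


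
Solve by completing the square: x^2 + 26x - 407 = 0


Start: x^2 + 26x - 407 = 0
Move constant: x^2 + 26x = 407
Half of 26 is 13, squared is 169
Add 169 to both sides: x^2 + 26x + 169 = 576
(x + 13)^2 = 576
x + 13 = ±24
x = -13 + 24 = 11 or x = -13 - 24 = -37

x = -37, x = 11


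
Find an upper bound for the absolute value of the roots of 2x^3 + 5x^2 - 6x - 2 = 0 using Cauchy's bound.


Cauchy's bound: all roots r satisfy |r| <= 1 + max(|a_i/a_n|) for i = 0,...,n-1
where a_n is the leading coefficient.

Coefficients: [2, 5, -6, -2]
Leading coefficient a_n = 2
Ratios |a_i/a_n|: 5/2, 3, 1
Maximum ratio: 3
Cauchy's bound: |r| <= 1 + 3 = 4

Upper bound = 4


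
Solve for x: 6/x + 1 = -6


Subtract 1 from both sides: 6/x = -7
Multiply both sides by x: 6 = -7 * x
Divide by -7: x = -6/7

x = -6/7


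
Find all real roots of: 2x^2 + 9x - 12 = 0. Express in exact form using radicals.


Using the quadratic formula: x = (-b ± sqrt(b^2 - 4ac)) / (2a)
Here a = 2, b = 9, c = -12
Discriminant = b^2 - 4ac = 9^2 - 4(2)(-12) = 81 + 96 = 177
Since discriminant = 177 > 0, there are two real roots.
x = (-9 ± sqrt(177)) / 4
Numerically: x ≈ 1.0760 or x ≈ -5.5760

x = (-9 + sqrt(177)) / 4 or x = (-9 - sqrt(177)) / 4


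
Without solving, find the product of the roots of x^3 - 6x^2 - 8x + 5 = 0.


By Vieta's formulas for x^3 + bx^2 + cx + d = 0:
  r1 + r2 + r3 = -b/a = 6
  r1*r2 + r1*r3 + r2*r3 = c/a = -8
  r1*r2*r3 = -d/a = -5


Product = -5


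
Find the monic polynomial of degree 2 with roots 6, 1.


A monic polynomial with roots 6, 1 is:
p(x) = (x - 6)(x - 1)
After multiplying by (x - 6): x - 6
After multiplying by (x - 1): x^2 - 7x + 6

x^2 - 7x + 6


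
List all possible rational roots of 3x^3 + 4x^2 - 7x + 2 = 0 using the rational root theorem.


Rational root theorem: possible roots are ±p/q where:
  p divides the constant term (2): p ∈ {1, 2}
  q divides the leading coefficient (3): q ∈ {1, 3}

All possible rational roots: -2, -1, -2/3, -1/3, 1/3, 2/3, 1, 2

-2, -1, -2/3, -1/3, 1/3, 2/3, 1, 2


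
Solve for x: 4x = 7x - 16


Starting with: 4x = 7x - 16
Move all x terms to left: (4 - 7)x = -16 - 0
Simplify: -3x = -16
Divide both sides by -3: x = 16/3

x = 16/3


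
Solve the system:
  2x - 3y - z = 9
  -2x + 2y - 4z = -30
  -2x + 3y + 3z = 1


Using Cramer's rule. Expand each determinant along the first row.
D  = 2*[2*3 - (-4)*3] - (-3)*[(-2)*3 - (-4)*(-2)] + (-1)*[(-2)*3 - 2*(-2)]
  = 2*(18) - (-3)*(-14) + (-1)*(-2) = -4
Dx = 9*[2*3 - (-4)*3] - (-3)*[(-30)*3 - (-4)*1] + (-1)*[(-30)*3 - 2*1]
  = 9*(18) - (-3)*(-86) + (-1)*(-92) = -4
Dy = 2*[(-30)*3 - (-4)*1] - 9*[(-2)*3 - (-4)*(-2)] + (-1)*[(-2)*1 - (-30)*(-2)]
  = 2*(-86) - 9*(-14) + (-1)*(-62) = 16
Dz = 2*[2*1 - (-30)*3] - (-3)*[(-2)*1 - (-30)*(-2)] + 9*[(-2)*3 - 2*(-2)]
  = 2*(92) - (-3)*(-62) + 9*(-2) = -20
x = Dx/D = -4/-4 = 1, y = Dy/D = 16/-4 = -4, z = Dz/D = -20/-4 = 5
Check eq1: (2)(1) + (-3)(-4) + (-1)(5) = 9 = 9 ✓
Check eq2: (-2)(1) + (2)(-4) + (-4)(5) = -30 = -30 ✓
Check eq3: (-2)(1) + (3)(-4) + (3)(5) = 1 = 1 ✓

x = 1, y = -4, z = 5


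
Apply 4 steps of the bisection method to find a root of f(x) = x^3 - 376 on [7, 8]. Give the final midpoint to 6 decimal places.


f(x) = x^3 - 376
f(7) = -33 < 0
f(8) = 136 > 0

Step 1: midpoint = (7.000000 + 8.000000)/2 = 7.500000
  f(7.500000) = 45.875000
  f(mid) > 0, so root is in [7.000000, 7.500000]

Step 2: midpoint = (7.000000 + 7.500000)/2 = 7.250000
  f(7.250000) = 5.078125
  f(mid) > 0, so root is in [7.000000, 7.250000]

Step 3: midpoint = (7.000000 + 7.250000)/2 = 7.125000
  f(7.125000) = -14.294922
  f(mid) < 0, so root is in [7.125000, 7.250000]

Step 4: midpoint = (7.125000 + 7.250000)/2 = 7.187500
  f(7.187500) = -4.692627
  f(mid) < 0, so root is in [7.187500, 7.250000]

midpoint = 7.187500


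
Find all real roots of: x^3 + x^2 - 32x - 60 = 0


Let p(x) = x^3 + x^2 - 32x - 60. By the rational root theorem (leading coefficient 1), any rational root is an integer divisor of 60: try ±1, ±2, ... in turn.
Test x = 1: value = -90 ≠ 0.
Test x = -1: value = -28 ≠ 0.
Test x = 2: value = -112 ≠ 0.
Test x = -2: value = 0 ✓, so (x + 2) is a factor.
Synthetic division by (x + 2): bring down 1; 1(-2) + 1 = -1; (-1)(-2) - 32 = -30; (-30)(-2) - 60 = 0 → quotient x^2 - x - 30, remainder 0.
Solve the quadratic x^2 - x - 30 = 0: discriminant = (-1)^2 - 4(1)(-30) = 1 + 120 = 121.
sqrt(121) = 11, so x = (1 ± 11)/2: x = 6 or x = -5.

x = -5, x = -2, x = 6


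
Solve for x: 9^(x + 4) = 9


Express both sides with the same base.
9 = 9^1
Since the bases match, equate exponents: x + 4 = 1
So x = 1 - (4) = -3

x = -3


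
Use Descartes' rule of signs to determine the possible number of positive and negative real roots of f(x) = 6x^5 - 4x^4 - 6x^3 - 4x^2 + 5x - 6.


Descartes' rule of signs:

For positive roots, count sign changes in f(x) = 6x^5 - 4x^4 - 6x^3 - 4x^2 + 5x - 6:
Signs of coefficients: +, -, -, -, +, -
Number of sign changes: 3
Possible positive real roots: 3, 1

For negative roots, examine f(-x) = -6x^5 - 4x^4 + 6x^3 - 4x^2 - 5x - 6:
Signs of coefficients: -, -, +, -, -, -
Number of sign changes: 2
Possible negative real roots: 2, 0

Positive roots: 3 or 1; Negative roots: 2 or 0


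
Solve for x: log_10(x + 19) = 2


Convert to exponential form: x + 19 = 10^2 = 100
x = 100 - 19 = 81
Check: log_10(81 + 19) = log_10(100) = log_10(100) = 2 ✓

x = 81


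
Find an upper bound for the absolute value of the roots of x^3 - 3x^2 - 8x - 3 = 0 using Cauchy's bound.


Cauchy's bound: all roots r satisfy |r| <= 1 + max(|a_i/a_n|) for i = 0,...,n-1
where a_n is the leading coefficient.

Coefficients: [1, -3, -8, -3]
Leading coefficient a_n = 1
Ratios |a_i/a_n|: 3, 8, 3
Maximum ratio: 8
Cauchy's bound: |r| <= 1 + 8 = 9

Upper bound = 9


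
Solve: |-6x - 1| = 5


An absolute value equation |expr| = 5 gives two cases:
Case 1: -6x - 1 = 5
  -6x = 6, so x = -1
Case 2: -6x - 1 = -5
  -6x = -4, so x = 2/3

x = -1, x = 2/3


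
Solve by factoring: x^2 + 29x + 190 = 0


We need two numbers that multiply to 190 and add to 29.
Those numbers are 19 and 10 (since 19 * 10 = 190 and 19 + 10 = 29).
So x^2 + 29x + 190 = (x + 19)(x + 10) = 0
Setting each factor to zero: x = -19 or x = -10

x = -19, x = -10


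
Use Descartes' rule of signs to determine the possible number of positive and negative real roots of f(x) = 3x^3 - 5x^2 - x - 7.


Descartes' rule of signs:

For positive roots, count sign changes in f(x) = 3x^3 - 5x^2 - x - 7:
Signs of coefficients: +, -, -, -
Number of sign changes: 1
Possible positive real roots: 1

For negative roots, examine f(-x) = -3x^3 - 5x^2 + x - 7:
Signs of coefficients: -, -, +, -
Number of sign changes: 2
Possible negative real roots: 2, 0

Positive roots: 1; Negative roots: 2 or 0


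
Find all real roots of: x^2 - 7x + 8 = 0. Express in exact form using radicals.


Using the quadratic formula: x = (-b ± sqrt(b^2 - 4ac)) / (2a)
Here a = 1, b = -7, c = 8
Discriminant = b^2 - 4ac = (-7)^2 - 4(1)(8) = 49 - 32 = 17
Since discriminant = 17 > 0, there are two real roots.
x = (7 ± sqrt(17)) / 2
Numerically: x ≈ 5.5616 or x ≈ 1.4384

x = (7 + sqrt(17)) / 2 or x = (7 - sqrt(17)) / 2


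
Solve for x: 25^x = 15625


Express both sides with the same base.
15625 = 25^3
Since the bases match: x = 3

x = 3


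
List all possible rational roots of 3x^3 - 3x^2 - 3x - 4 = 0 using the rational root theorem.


Rational root theorem: possible roots are ±p/q where:
  p divides the constant term (-4): p ∈ {1, 2, 4}
  q divides the leading coefficient (3): q ∈ {1, 3}

All possible rational roots: -4, -2, -4/3, -1, -2/3, -1/3, 1/3, 2/3, 1, 4/3, 2, 4

-4, -2, -4/3, -1, -2/3, -1/3, 1/3, 2/3, 1, 4/3, 2, 4


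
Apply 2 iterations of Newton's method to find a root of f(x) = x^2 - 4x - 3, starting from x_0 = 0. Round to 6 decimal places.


Newton's method: x_(n+1) = x_n - f(x_n)/f'(x_n)
f(x) = x^2 - 4x - 3
f'(x) = 2x - 4

Iteration 1:
  f(0.000000) = -3.000000
  f'(0.000000) = -4.000000
  x_1 = 0.000000 - (-3.000000)/(-4.000000) = -0.750000

Iteration 2:
  f(-0.750000) = 0.562500
  f'(-0.750000) = -5.500000
  x_2 = -0.750000 - (0.562500)/(-5.500000) = -0.647727

x_2 = -0.647727


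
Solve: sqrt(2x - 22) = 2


Square both sides: 2x - 22 = 2^2 = 4
2x = 4 + 22 = 26
x = 13
Check: sqrt(2*13 - 22) = sqrt(4) = 2 ✓

x = 13


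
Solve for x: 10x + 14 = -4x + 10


Starting with: 10x + 14 = -4x + 10
Move all x terms to left: (10 + 4)x = 10 - 14
Simplify: 14x = -4
Divide both sides by 14: x = -2/7

x = -2/7


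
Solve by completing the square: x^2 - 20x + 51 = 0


Start: x^2 - 20x + 51 = 0
Move constant: x^2 - 20x = -51
Half of -20 is -10, squared is 100
Add 100 to both sides: x^2 - 20x + 100 = 49
(x - 10)^2 = 49
x - 10 = ±7
x = 10 + 7 = 17 or x = 10 - 7 = 3

x = 3, x = 17


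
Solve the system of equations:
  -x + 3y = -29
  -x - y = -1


Using Cramer's rule:
Determinant D = (-1)(-1) - (-1)(3) = 1 + 3 = 4
Dx = (-29)(-1) - (-1)(3) = 29 + 3 = 32
Dy = (-1)(-1) - (-1)(-29) = 1 - 29 = -28
x = Dx/D = 32/4 = 8
y = Dy/D = -28/4 = -7

x = 8, y = -7


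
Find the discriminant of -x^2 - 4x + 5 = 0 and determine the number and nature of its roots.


For ax^2 + bx + c = 0, discriminant D = b^2 - 4ac
Here a = -1, b = -4, c = 5
D = (-4)^2 - 4(-1)(5) = 16 + 20 = 36

D = 36 > 0 and is a perfect square (sqrt = 6)
The equation has 2 distinct real rational roots.

Discriminant = 36, 2 distinct real rational roots


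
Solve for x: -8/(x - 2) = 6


Multiply both sides by (x - 2): -8 = 6(x - 2)
Distribute: -8 = 6x - 12
6x = -8 + 12 = 4
x = 2/3

x = 2/3


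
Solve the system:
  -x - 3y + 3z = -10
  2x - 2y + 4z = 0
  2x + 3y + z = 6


Using Cramer's rule. Expand each determinant along the first row.
D  = (-1)*[(-2)*1 - 4*3] - (-3)*[2*1 - 4*2] + 3*[2*3 - (-2)*2]
  = (-1)*(-14) - (-3)*(-6) + 3*(10) = 26
Dx = (-10)*[(-2)*1 - 4*3] - (-3)*[0*1 - 4*6] + 3*[0*3 - (-2)*6]
  = (-10)*(-14) - (-3)*(-24) + 3*(12) = 104
Dy = (-1)*[0*1 - 4*6] - (-10)*[2*1 - 4*2] + 3*[2*6 - 0*2]
  = (-1)*(-24) - (-10)*(-6) + 3*(12) = 0
Dz = (-1)*[(-2)*6 - 0*3] - (-3)*[2*6 - 0*2] + (-10)*[2*3 - (-2)*2]
  = (-1)*(-12) - (-3)*(12) + (-10)*(10) = -52
x = Dx/D = 104/26 = 4, y = Dy/D = 0/26 = 0, z = Dz/D = -52/26 = -2
Check eq1: (-1)(4) + (-3)(0) + (3)(-2) = -10 = -10 ✓
Check eq2: (2)(4) + (-2)(0) + (4)(-2) = 0 = 0 ✓
Check eq3: (2)(4) + (3)(0) + (1)(-2) = 6 = 6 ✓

x = 4, y = 0, z = -2


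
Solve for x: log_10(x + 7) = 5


Convert to exponential form: x + 7 = 10^5 = 100000
x = 100000 - 7 = 99993
Check: log_10(99993 + 7) = log_10(100000) = log_10(100000) = 5 ✓

x = 99993


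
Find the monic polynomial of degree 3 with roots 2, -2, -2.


A monic polynomial with roots 2, -2, -2 is:
p(x) = (x - 2)(x + 2)(x + 2)
After multiplying by (x - 2): x - 2
After multiplying by (x + 2): x^2 - 4
After multiplying by (x + 2): x^3 + 2x^2 - 4x - 8

x^3 + 2x^2 - 4x - 8


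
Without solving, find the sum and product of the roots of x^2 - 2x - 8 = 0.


By Vieta's formulas for ax^2 + bx + c = 0:
  Sum of roots = -b/a
  Product of roots = c/a

Here a = 1, b = -2, c = -8
Sum = -(-2)/1 = 2
Product = -8/1 = -8

Sum = 2, Product = -8


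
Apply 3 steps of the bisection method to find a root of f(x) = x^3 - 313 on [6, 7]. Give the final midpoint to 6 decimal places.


f(x) = x^3 - 313
f(6) = -97 < 0
f(7) = 30 > 0

Step 1: midpoint = (6.000000 + 7.000000)/2 = 6.500000
  f(6.500000) = -38.375000
  f(mid) < 0, so root is in [6.500000, 7.000000]

Step 2: midpoint = (6.500000 + 7.000000)/2 = 6.750000
  f(6.750000) = -5.453125
  f(mid) < 0, so root is in [6.750000, 7.000000]

Step 3: midpoint = (6.750000 + 7.000000)/2 = 6.875000
  f(6.875000) = 11.951172
  f(mid) > 0, so root is in [6.750000, 6.875000]

midpoint = 6.875000


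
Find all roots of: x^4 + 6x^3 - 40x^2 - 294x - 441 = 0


Let p(x) = x^4 + 6x^3 - 40x^2 - 294x - 441. By the rational root theorem (leading coefficient 1), any rational root is an integer divisor of 441: try ±1, ±2, ... in turn.
Test x = 1: value = -768 ≠ 0.
Test x = -1: value = -192 ≠ 0.
Test x = 3: value = -1440 ≠ 0.
Test x = -3: value = 0 ✓, so (x + 3) is a factor.
Synthetic division by (x + 3): bring down 1; 1(-3) + 6 = 3; 3(-3) - 40 = -49; (-49)(-3) - 294 = -147; (-147)(-3) - 441 = 0 → quotient x^3 + 3x^2 - 49x - 147, remainder 0.
Continue with the quotient x^3 + 3x^2 - 49x - 147 (candidates must divide 147; re-test x = -3 first in case it repeats).
Test x = -3: value = 0 ✓, so (x + 3) is a factor.
Synthetic division by (x + 3): bring down 1; 1(-3) + 3 = 0; 0(-3) - 49 = -49; (-49)(-3) - 147 = 0 → quotient x^2 - 49, remainder 0.
Solve the quadratic x^2 - 49 = 0: discriminant = 0^2 - 4(1)(-49) = 0 + 196 = 196.
sqrt(196) = 14, so x = (0 ± 14)/2: x = 7 or x = -7.
Collecting all roots found:

x = -7, x = -3 (multiplicity 2), x = 7


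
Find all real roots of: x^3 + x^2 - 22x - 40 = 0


Let p(x) = x^3 + x^2 - 22x - 40. By the rational root theorem (leading coefficient 1), any rational root is an integer divisor of 40: try ±1, ±2, ... in turn.
Test x = 1: value = -60 ≠ 0.
Test x = -1: value = -18 ≠ 0.
Test x = 2: value = -72 ≠ 0.
Test x = -2: value = 0 ✓, so (x + 2) is a factor.
Synthetic division by (x + 2): bring down 1; 1(-2) + 1 = -1; (-1)(-2) - 22 = -20; (-20)(-2) - 40 = 0 → quotient x^2 - x - 20, remainder 0.
Solve the quadratic x^2 - x - 20 = 0: discriminant = (-1)^2 - 4(1)(-20) = 1 + 80 = 81.
sqrt(81) = 9, so x = (1 ± 9)/2: x = 5 or x = -4.

x = -4, x = -2, x = 5


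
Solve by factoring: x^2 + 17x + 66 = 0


We need two numbers that multiply to 66 and add to 17.
Those numbers are 6 and 11 (since 6 * 11 = 66 and 6 + 11 = 17).
So x^2 + 17x + 66 = (x + 6)(x + 11) = 0
Setting each factor to zero: x = -6 or x = -11

x = -11, x = -6


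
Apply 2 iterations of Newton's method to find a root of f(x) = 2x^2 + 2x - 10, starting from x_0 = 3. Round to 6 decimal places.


Newton's method: x_(n+1) = x_n - f(x_n)/f'(x_n)
f(x) = 2x^2 + 2x - 10
f'(x) = 4x + 2

Iteration 1:
  f(3.000000) = 14.000000
  f'(3.000000) = 14.000000
  x_1 = 3.000000 - (14.000000)/(14.000000) = 2.000000

Iteration 2:
  f(2.000000) = 2.000000
  f'(2.000000) = 10.000000
  x_2 = 2.000000 - (2.000000)/(10.000000) = 1.800000

x_2 = 1.800000


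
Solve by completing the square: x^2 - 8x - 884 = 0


Start: x^2 - 8x - 884 = 0
Move constant: x^2 - 8x = 884
Half of -8 is -4, squared is 16
Add 16 to both sides: x^2 - 8x + 16 = 900
(x - 4)^2 = 900
x - 4 = ±30
x = 4 + 30 = 34 or x = 4 - 30 = -26

x = -26, x = 34


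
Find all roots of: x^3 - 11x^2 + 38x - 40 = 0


Let p(x) = x^3 - 11x^2 + 38x - 40. By the rational root theorem (leading coefficient 1), any rational root is an integer divisor of 40: try ±1, ±2, ... in turn.
Test x = 1: value = -12 ≠ 0.
Test x = -1: value = -90 ≠ 0.
Test x = 2: value = 0 ✓, so (x - 2) is a factor.
Synthetic division by (x - 2): bring down 1; 1(2) - 11 = -9; (-9)(2) + 38 = 20; 20(2) - 40 = 0 → quotient x^2 - 9x + 20, remainder 0.
Solve the quadratic x^2 - 9x + 20 = 0: discriminant = (-9)^2 - 4(1)(20) = 81 - 80 = 1.
sqrt(1) = 1, so x = (9 ± 1)/2: x = 5 or x = 4.
Collecting all roots found:

x = 2, x = 4, x = 5


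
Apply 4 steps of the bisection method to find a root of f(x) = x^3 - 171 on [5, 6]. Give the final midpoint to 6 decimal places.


f(x) = x^3 - 171
f(5) = -46 < 0
f(6) = 45 > 0

Step 1: midpoint = (5.000000 + 6.000000)/2 = 5.500000
  f(5.500000) = -4.625000
  f(mid) < 0, so root is in [5.500000, 6.000000]

Step 2: midpoint = (5.500000 + 6.000000)/2 = 5.750000
  f(5.750000) = 19.109375
  f(mid) > 0, so root is in [5.500000, 5.750000]

Step 3: midpoint = (5.500000 + 5.750000)/2 = 5.625000
  f(5.625000) = 6.978516
  f(mid) > 0, so root is in [5.500000, 5.625000]

Step 4: midpoint = (5.500000 + 5.625000)/2 = 5.562500
  f(5.562500) = 1.111572
  f(mid) > 0, so root is in [5.500000, 5.562500]

midpoint = 5.562500


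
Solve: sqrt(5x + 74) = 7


Square both sides: 5x + 74 = 7^2 = 49
5x = 49 - 74 = -25
x = -5
Check: sqrt(5*(-5) + 74) = sqrt(49) = 7 ✓

x = -5


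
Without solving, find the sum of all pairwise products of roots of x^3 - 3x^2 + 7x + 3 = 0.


By Vieta's formulas for x^3 + bx^2 + cx + d = 0:
  r1 + r2 + r3 = -b/a = 3
  r1*r2 + r1*r3 + r2*r3 = c/a = 7
  r1*r2*r3 = -d/a = -3


Sum of pairwise products = 7


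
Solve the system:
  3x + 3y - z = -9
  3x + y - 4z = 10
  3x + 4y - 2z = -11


Using Cramer's rule. Expand each determinant along the first row.
D  = 3*[1*(-2) - (-4)*4] - 3*[3*(-2) - (-4)*3] + (-1)*[3*4 - 1*3]
  = 3*(14) - 3*(6) + (-1)*(9) = 15
Dx = (-9)*[1*(-2) - (-4)*4] - 3*[10*(-2) - (-4)*(-11)] + (-1)*[10*4 - 1*(-11)]
  = (-9)*(14) - 3*(-64) + (-1)*(51) = 15
Dy = 3*[10*(-2) - (-4)*(-11)] - (-9)*[3*(-2) - (-4)*3] + (-1)*[3*(-11) - 10*3]
  = 3*(-64) - (-9)*(6) + (-1)*(-63) = -75
Dz = 3*[1*(-11) - 10*4] - 3*[3*(-11) - 10*3] + (-9)*[3*4 - 1*3]
  = 3*(-51) - 3*(-63) + (-9)*(9) = -45
x = Dx/D = 15/15 = 1, y = Dy/D = -75/15 = -5, z = Dz/D = -45/15 = -3
Check eq1: (3)(1) + (3)(-5) + (-1)(-3) = -9 = -9 ✓
Check eq2: (3)(1) + (1)(-5) + (-4)(-3) = 10 = 10 ✓
Check eq3: (3)(1) + (4)(-5) + (-2)(-3) = -11 = -11 ✓

x = 1, y = -5, z = -3


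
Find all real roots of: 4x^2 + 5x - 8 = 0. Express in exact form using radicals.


Using the quadratic formula: x = (-b ± sqrt(b^2 - 4ac)) / (2a)
Here a = 4, b = 5, c = -8
Discriminant = b^2 - 4ac = 5^2 - 4(4)(-8) = 25 + 128 = 153
Since discriminant = 153 > 0, there are two real roots.
x = (-5 ± 3*sqrt(17)) / 8
Numerically: x ≈ 0.9212 or x ≈ -2.1712

x = (-5 + 3*sqrt(17)) / 8 or x = (-5 - 3*sqrt(17)) / 8


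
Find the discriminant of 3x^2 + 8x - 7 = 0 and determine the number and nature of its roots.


For ax^2 + bx + c = 0, discriminant D = b^2 - 4ac
Here a = 3, b = 8, c = -7
D = (8)^2 - 4(3)(-7) = 64 + 84 = 148

D = 148 > 0 but not a perfect square
The equation has 2 distinct real irrational roots.

Discriminant = 148, 2 distinct real irrational roots


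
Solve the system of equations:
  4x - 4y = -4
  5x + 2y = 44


Using Cramer's rule:
Determinant D = (4)(2) - (5)(-4) = 8 + 20 = 28
Dx = (-4)(2) - (44)(-4) = -8 + 176 = 168
Dy = (4)(44) - (5)(-4) = 176 + 20 = 196
x = Dx/D = 168/28 = 6
y = Dy/D = 196/28 = 7

x = 6, y = 7


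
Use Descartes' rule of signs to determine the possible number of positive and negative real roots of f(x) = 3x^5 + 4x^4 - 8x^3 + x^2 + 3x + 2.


Descartes' rule of signs:

For positive roots, count sign changes in f(x) = 3x^5 + 4x^4 - 8x^3 + x^2 + 3x + 2:
Signs of coefficients: +, +, -, +, +, +
Number of sign changes: 2
Possible positive real roots: 2, 0

For negative roots, examine f(-x) = -3x^5 + 4x^4 + 8x^3 + x^2 - 3x + 2:
Signs of coefficients: -, +, +, +, -, +
Number of sign changes: 3
Possible negative real roots: 3, 1

Positive roots: 2 or 0; Negative roots: 3 or 1


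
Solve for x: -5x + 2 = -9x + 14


Starting with: -5x + 2 = -9x + 14
Move all x terms to left: (-5 + 9)x = 14 - 2
Simplify: 4x = 12
Divide both sides by 4: x = 3

x = 3


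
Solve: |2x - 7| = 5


An absolute value equation |expr| = 5 gives two cases:
Case 1: 2x - 7 = 5
  2x = 12, so x = 6
Case 2: 2x - 7 = -5
  2x = 2, so x = 1

x = 1, x = 6


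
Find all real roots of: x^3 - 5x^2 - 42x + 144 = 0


Let p(x) = x^3 - 5x^2 - 42x + 144. By the rational root theorem (leading coefficient 1), any rational root is an integer divisor of 144: try ±1, ±2, ... in turn.
Test x = 1: value = 98 ≠ 0.
Test x = -1: value = 180 ≠ 0.
Test x = 2: value = 48 ≠ 0.
Test x = -2: value = 200 ≠ 0.
Test x = 3: value = 0 ✓, so (x - 3) is a factor.
Synthetic division by (x - 3): bring down 1; 1(3) - 5 = -2; (-2)(3) - 42 = -48; (-48)(3) + 144 = 0 → quotient x^2 - 2x - 48, remainder 0.
Solve the quadratic x^2 - 2x - 48 = 0: discriminant = (-2)^2 - 4(1)(-48) = 4 + 192 = 196.
sqrt(196) = 14, so x = (2 ± 14)/2: x = 8 or x = -6.

x = -6, x = 3, x = 8


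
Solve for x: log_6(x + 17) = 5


Convert to exponential form: x + 17 = 6^5 = 7776
x = 7776 - 17 = 7759
Check: log_6(7759 + 17) = log_6(7776) = log_6(7776) = 5 ✓

x = 7759


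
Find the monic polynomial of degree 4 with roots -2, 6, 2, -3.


A monic polynomial with roots -2, 6, 2, -3 is:
p(x) = (x + 2)(x - 6)(x - 2)(x + 3)
After multiplying by (x + 2): x + 2
After multiplying by (x - 6): x^2 - 4x - 12
After multiplying by (x - 2): x^3 - 6x^2 - 4x + 24
After multiplying by (x + 3): x^4 - 3x^3 - 22x^2 + 12x + 72

x^4 - 3x^3 - 22x^2 + 12x + 72


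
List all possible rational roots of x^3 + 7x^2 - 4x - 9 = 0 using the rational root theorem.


Rational root theorem: possible roots are ±p/q where:
  p divides the constant term (-9): p ∈ {1, 3, 9}
  q divides the leading coefficient (1): q ∈ {1}

All possible rational roots: -9, -3, -1, 1, 3, 9

-9, -3, -1, 1, 3, 9


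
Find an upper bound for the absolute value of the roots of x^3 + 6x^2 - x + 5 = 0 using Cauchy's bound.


Cauchy's bound: all roots r satisfy |r| <= 1 + max(|a_i/a_n|) for i = 0,...,n-1
where a_n is the leading coefficient.

Coefficients: [1, 6, -1, 5]
Leading coefficient a_n = 1
Ratios |a_i/a_n|: 6, 1, 5
Maximum ratio: 6
Cauchy's bound: |r| <= 1 + 6 = 7

Upper bound = 7


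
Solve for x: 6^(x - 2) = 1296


Express both sides with the same base.
1296 = 6^4
Since the bases match, equate exponents: x - 2 = 4
So x = 4 - (-2) = 6

x = 6


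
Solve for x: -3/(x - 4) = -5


Multiply both sides by (x - 4): -3 = -5(x - 4)
Distribute: -3 = -5x + 20
-5x = -3 - 20 = -23
x = 23/5

x = 23/5


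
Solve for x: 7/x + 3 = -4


Subtract 3 from both sides: 7/x = -7
Multiply both sides by x: 7 = -7 * x
Divide by -7: x = -1

x = -1


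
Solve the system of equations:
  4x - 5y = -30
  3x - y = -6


Using Cramer's rule:
Determinant D = (4)(-1) - (3)(-5) = -4 + 15 = 11
Dx = (-30)(-1) - (-6)(-5) = 30 - 30 = 0
Dy = (4)(-6) - (3)(-30) = -24 + 90 = 66
x = Dx/D = 0/11 = 0
y = Dy/D = 66/11 = 6

x = 0, y = 6


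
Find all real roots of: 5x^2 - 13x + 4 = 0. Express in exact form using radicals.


Using the quadratic formula: x = (-b ± sqrt(b^2 - 4ac)) / (2a)
Here a = 5, b = -13, c = 4
Discriminant = b^2 - 4ac = (-13)^2 - 4(5)(4) = 169 - 80 = 89
Since discriminant = 89 > 0, there are two real roots.
x = (13 ± sqrt(89)) / 10
Numerically: x ≈ 2.2434 or x ≈ 0.3566

x = (13 + sqrt(89)) / 10 or x = (13 - sqrt(89)) / 10


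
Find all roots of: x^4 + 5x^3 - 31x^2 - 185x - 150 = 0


Let p(x) = x^4 + 5x^3 - 31x^2 - 185x - 150. By the rational root theorem (leading coefficient 1), any rational root is an integer divisor of 150: try ±1, ±2, ... in turn.
Test x = 1: value = -360 ≠ 0.
Test x = -1: value = 0 ✓, so (x + 1) is a factor.
Synthetic division by (x + 1): bring down 1; 1(-1) + 5 = 4; 4(-1) - 31 = -35; (-35)(-1) - 185 = -150; (-150)(-1) - 150 = 0 → quotient x^3 + 4x^2 - 35x - 150, remainder 0.
Continue with the quotient x^3 + 4x^2 - 35x - 150 (candidates must divide 150; re-test x = -1 first in case it repeats).
Test x = -1: value = -112 ≠ 0.
Test x = 2: value = -196 ≠ 0.
Test x = -2: value = -72 ≠ 0.
Test x = 3: value = -192 ≠ 0.
Test x = -3: value = -36 ≠ 0.
Test x = 5: value = -100 ≠ 0.
Test x = -5: value = 0 ✓, so (x + 5) is a factor.
Synthetic division by (x + 5): bring down 1; 1(-5) + 4 = -1; (-1)(-5) - 35 = -30; (-30)(-5) - 150 = 0 → quotient x^2 - x - 30, remainder 0.
Solve the quadratic x^2 - x - 30 = 0: discriminant = (-1)^2 - 4(1)(-30) = 1 + 120 = 121.
sqrt(121) = 11, so x = (1 ± 11)/2: x = 6 or x = -5.
Collecting all roots found:

x = -5 (multiplicity 2), x = -1, x = 6


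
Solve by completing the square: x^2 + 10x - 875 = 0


Start: x^2 + 10x - 875 = 0
Move constant: x^2 + 10x = 875
Half of 10 is 5, squared is 25
Add 25 to both sides: x^2 + 10x + 25 = 900
(x + 5)^2 = 900
x + 5 = ±30
x = -5 + 30 = 25 or x = -5 - 30 = -35

x = -35, x = 25


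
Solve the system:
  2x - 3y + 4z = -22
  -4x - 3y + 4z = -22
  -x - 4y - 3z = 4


Using Cramer's rule. Expand each determinant along the first row.
D  = 2*[(-3)*(-3) - 4*(-4)] - (-3)*[(-4)*(-3) - 4*(-1)] + 4*[(-4)*(-4) - (-3)*(-1)]
  = 2*(25) - (-3)*(16) + 4*(13) = 150
Dx = (-22)*[(-3)*(-3) - 4*(-4)] - (-3)*[(-22)*(-3) - 4*4] + 4*[(-22)*(-4) - (-3)*4]
  = (-22)*(25) - (-3)*(50) + 4*(100) = 0
Dy = 2*[(-22)*(-3) - 4*4] - (-22)*[(-4)*(-3) - 4*(-1)] + 4*[(-4)*4 - (-22)*(-1)]
  = 2*(50) - (-22)*(16) + 4*(-38) = 300
Dz = 2*[(-3)*4 - (-22)*(-4)] - (-3)*[(-4)*4 - (-22)*(-1)] + (-22)*[(-4)*(-4) - (-3)*(-1)]
  = 2*(-100) - (-3)*(-38) + (-22)*(13) = -600
x = Dx/D = 0/150 = 0, y = Dy/D = 300/150 = 2, z = Dz/D = -600/150 = -4
Check eq1: (2)(0) + (-3)(2) + (4)(-4) = -22 = -22 ✓
Check eq2: (-4)(0) + (-3)(2) + (4)(-4) = -22 = -22 ✓
Check eq3: (-1)(0) + (-4)(2) + (-3)(-4) = 4 = 4 ✓

x = 0, y = 2, z = -4


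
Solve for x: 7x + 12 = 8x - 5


Starting with: 7x + 12 = 8x - 5
Move all x terms to left: (7 - 8)x = -5 - 12
Simplify: -x = -17
Divide both sides by -1: x = 17

x = 17


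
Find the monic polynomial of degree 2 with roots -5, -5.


A monic polynomial with roots -5, -5 is:
p(x) = (x + 5)(x + 5)
After multiplying by (x + 5): x + 5
After multiplying by (x + 5): x^2 + 10x + 25

x^2 + 10x + 25


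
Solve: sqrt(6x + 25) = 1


Square both sides: 6x + 25 = 1^2 = 1
6x = 1 - 25 = -24
x = -4
Check: sqrt(6*(-4) + 25) = sqrt(1) = 1 ✓

x = -4


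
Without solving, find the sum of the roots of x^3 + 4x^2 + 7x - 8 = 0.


By Vieta's formulas for x^3 + bx^2 + cx + d = 0:
  r1 + r2 + r3 = -b/a = -4
  r1*r2 + r1*r3 + r2*r3 = c/a = 7
  r1*r2*r3 = -d/a = 8


Sum = -4


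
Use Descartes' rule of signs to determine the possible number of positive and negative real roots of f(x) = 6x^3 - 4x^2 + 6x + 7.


Descartes' rule of signs:

For positive roots, count sign changes in f(x) = 6x^3 - 4x^2 + 6x + 7:
Signs of coefficients: +, -, +, +
Number of sign changes: 2
Possible positive real roots: 2, 0

For negative roots, examine f(-x) = -6x^3 - 4x^2 - 6x + 7:
Signs of coefficients: -, -, -, +
Number of sign changes: 1
Possible negative real roots: 1

Positive roots: 2 or 0; Negative roots: 1


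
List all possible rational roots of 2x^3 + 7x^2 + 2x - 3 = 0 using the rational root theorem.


Rational root theorem: possible roots are ±p/q where:
  p divides the constant term (-3): p ∈ {1, 3}
  q divides the leading coefficient (2): q ∈ {1, 2}

All possible rational roots: -3, -3/2, -1, -1/2, 1/2, 1, 3/2, 3

-3, -3/2, -1, -1/2, 1/2, 1, 3/2, 3


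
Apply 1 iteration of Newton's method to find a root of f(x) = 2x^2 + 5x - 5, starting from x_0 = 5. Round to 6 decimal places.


Newton's method: x_(n+1) = x_n - f(x_n)/f'(x_n)
f(x) = 2x^2 + 5x - 5
f'(x) = 4x + 5

Iteration 1:
  f(5.000000) = 70.000000
  f'(5.000000) = 25.000000
  x_1 = 5.000000 - (70.000000)/(25.000000) = 2.200000

x_1 = 2.200000


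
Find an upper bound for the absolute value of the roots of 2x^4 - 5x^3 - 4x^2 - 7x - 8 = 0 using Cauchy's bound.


Cauchy's bound: all roots r satisfy |r| <= 1 + max(|a_i/a_n|) for i = 0,...,n-1
where a_n is the leading coefficient.

Coefficients: [2, -5, -4, -7, -8]
Leading coefficient a_n = 2
Ratios |a_i/a_n|: 5/2, 2, 7/2, 4
Maximum ratio: 4
Cauchy's bound: |r| <= 1 + 4 = 5

Upper bound = 5


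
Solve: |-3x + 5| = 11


An absolute value equation |expr| = 11 gives two cases:
Case 1: -3x + 5 = 11
  -3x = 6, so x = -2
Case 2: -3x + 5 = -11
  -3x = -16, so x = 16/3

x = -2, x = 16/3


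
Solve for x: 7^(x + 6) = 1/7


Express both sides with the same base.
1/7 = 7^(-1)
Since the bases match, equate exponents: x + 6 = -1
So x = -1 - (6) = -7

x = -7


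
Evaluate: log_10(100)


We need the exponent such that 10^? = 100
10^2 = 100
Therefore log_10(100) = 2

2


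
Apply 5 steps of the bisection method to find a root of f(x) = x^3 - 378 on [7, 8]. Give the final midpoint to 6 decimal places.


f(x) = x^3 - 378
f(7) = -35 < 0
f(8) = 134 > 0

Step 1: midpoint = (7.000000 + 8.000000)/2 = 7.500000
  f(7.500000) = 43.875000
  f(mid) > 0, so root is in [7.000000, 7.500000]

Step 2: midpoint = (7.000000 + 7.500000)/2 = 7.250000
  f(7.250000) = 3.078125
  f(mid) > 0, so root is in [7.000000, 7.250000]

Step 3: midpoint = (7.000000 + 7.250000)/2 = 7.125000
  f(7.125000) = -16.294922
  f(mid) < 0, so root is in [7.125000, 7.250000]

Step 4: midpoint = (7.125000 + 7.250000)/2 = 7.187500
  f(7.187500) = -6.692627
  f(mid) < 0, so root is in [7.187500, 7.250000]

Step 5: midpoint = (7.187500 + 7.250000)/2 = 7.218750
  f(7.218750) = -1.828400
  f(mid) < 0, so root is in [7.218750, 7.250000]

midpoint = 7.218750
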